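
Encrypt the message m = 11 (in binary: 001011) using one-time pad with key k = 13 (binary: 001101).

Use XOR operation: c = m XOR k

Step 1: Write out the XOR operation bit by bit:
  Message: 001011
  Key:     001101
  XOR:     000110
Step 2: Convert to decimal: 000110 = 6.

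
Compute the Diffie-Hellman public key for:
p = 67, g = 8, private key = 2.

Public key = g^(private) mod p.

Step 1: A = g^a mod p = 8^2 mod 67.
  8^1 mod 67 = 8
  8^2 mod 67 = (8 * 8) mod 67 = 64
Result: A = 64.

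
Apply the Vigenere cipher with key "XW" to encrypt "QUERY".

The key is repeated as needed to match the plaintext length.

Step 1: Repeat key to match plaintext length:
  Plaintext: QUERY
  Key:       XWXWX
Step 2: Encrypt each letter:
  Q(16) + X(23) = (16+23) mod 26 = 13 = N
  U(20) + W(22) = (20+22) mod 26 = 16 = Q
  E(4) + X(23) = (4+23) mod 26 = 1 = B
  R(17) + W(22) = (17+22) mod 26 = 13 = N
  Y(24) + X(23) = (24+23) mod 26 = 21 = V
Ciphertext: NQBNV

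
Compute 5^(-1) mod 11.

Step 1: We need x such that 5 * x = 1 (mod 11).
Step 2: Using the extended Euclidean algorithm or trial:
  5 * 9 = 45 = 4 * 11 + 1.
Step 3: Since 45 mod 11 = 1, the inverse is x = 9.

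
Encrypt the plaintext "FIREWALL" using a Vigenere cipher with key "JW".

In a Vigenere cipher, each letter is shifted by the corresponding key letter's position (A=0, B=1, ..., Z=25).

Step 1: Repeat key to match plaintext length:
  Plaintext: FIREWALL
  Key:       JWJWJWJW
Step 2: Encrypt each letter:
  F(5) + J(9) = (5+9) mod 26 = 14 = O
  I(8) + W(22) = (8+22) mod 26 = 4 = E
  R(17) + J(9) = (17+9) mod 26 = 0 = A
  E(4) + W(22) = (4+22) mod 26 = 0 = A
  W(22) + J(9) = (22+9) mod 26 = 5 = F
  A(0) + W(22) = (0+22) mod 26 = 22 = W
  L(11) + J(9) = (11+9) mod 26 = 20 = U
  L(11) + W(22) = (11+22) mod 26 = 7 = H
Ciphertext: OEAAFWUH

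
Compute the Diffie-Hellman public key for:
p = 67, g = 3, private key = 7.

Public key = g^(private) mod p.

Step 1: A = g^a mod p = 3^7 mod 67.
  3^1 mod 67 = 3
  3^2 mod 67 = (3 * 3) mod 67 = 9
  3^3 mod 67 = (9 * 3) mod 67 = 27
  3^4 mod 67 = (27 * 3) mod 67 = 14
  3^5 mod 67 = (14 * 3) mod 67 = 42
  3^6 mod 67 = (42 * 3) mod 67 = 59
  3^7 mod 67 = (59 * 3) mod 67 = 43
Result: A = 43.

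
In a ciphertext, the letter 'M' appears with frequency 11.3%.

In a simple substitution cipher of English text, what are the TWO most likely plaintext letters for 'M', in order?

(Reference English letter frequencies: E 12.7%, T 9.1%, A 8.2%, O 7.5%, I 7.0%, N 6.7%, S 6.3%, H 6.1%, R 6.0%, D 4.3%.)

Step 1: Observed frequency of 'M' is 11.3%.
Step 2: Compute distances to each reference frequency and sort:
  E (12.7%): difference = 1.4% <-- BEST
  T (9.1%): difference = 2.2% <-- RUNNER-UP
  A (8.2%): difference = 3.1%
  O (7.5%): difference = 3.8%
  I (7.0%): difference = 4.3%
Step 3: Most likely is 'E' (12.7%, diff 1.4%); second most likely is 'T' (9.1%, diff 2.2%).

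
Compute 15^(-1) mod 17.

Step 1: We need x such that 15 * x = 1 (mod 17).
Step 2: Using the extended Euclidean algorithm or trial:
  15 * 8 = 120 = 7 * 17 + 1.
Step 3: Since 120 mod 17 = 1, the inverse is x = 8.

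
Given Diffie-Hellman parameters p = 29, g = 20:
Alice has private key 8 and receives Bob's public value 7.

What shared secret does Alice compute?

Step 1: s = B^a mod p = 7^8 mod 29.
  7^1 mod 29 = 7
  7^2 mod 29 = (7 * 7) mod 29 = 20
  7^3 mod 29 = (20 * 7) mod 29 = 24
  7^4 mod 29 = (24 * 7) mod 29 = 23
  7^5 mod 29 = (23 * 7) mod 29 = 16
  7^6 mod 29 = (16 * 7) mod 29 = 25
  7^7 mod 29 = (25 * 7) mod 29 = 1
  7^8 mod 29 = (1 * 7) mod 29 = 7
Result: shared secret = 7.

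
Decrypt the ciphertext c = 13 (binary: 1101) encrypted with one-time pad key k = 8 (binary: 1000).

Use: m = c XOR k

Step 1: XOR ciphertext with key:
  Ciphertext: 1101
  Key:        1000
  XOR:        0101
Step 2: Plaintext = 0101 = 5 in decimal.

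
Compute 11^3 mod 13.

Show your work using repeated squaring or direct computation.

Step 1: Compute 11^3 mod 13 step by step, reducing modulo 13 at each step.
  11^1 mod 13 = 11
  11^2 mod 13 = (11 * 11) mod 13 = 4
  11^3 mod 13 = (4 * 11) mod 13 = 5
Step 2: Result = 5.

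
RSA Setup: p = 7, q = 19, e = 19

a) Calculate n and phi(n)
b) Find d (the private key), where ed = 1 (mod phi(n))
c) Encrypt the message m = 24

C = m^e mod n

Step 1: n = 7 * 19 = 133.
Step 2: phi(n) = (7-1)(19-1) = 6 * 18 = 108.
Step 3: Find d = 19^(-1) mod 108 = 91.
  Verify: 19 * 91 = 1729 = 1 (mod 108).
Step 4: C = 24^19 mod 133 = 24.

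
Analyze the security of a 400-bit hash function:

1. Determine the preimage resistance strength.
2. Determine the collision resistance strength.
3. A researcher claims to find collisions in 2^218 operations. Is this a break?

Step 1: Preimage resistance requires brute-force of 2^400 operations.
Step 2: Collision resistance (birthday bound) = 2^(400/2) = 2^200.
Step 3: The claimed attack costs 2^218 operations.
Step 4: Since 2^218 >= 2^200, the claimed attack is no faster than the generic birthday attack, so this does not break collision resistance.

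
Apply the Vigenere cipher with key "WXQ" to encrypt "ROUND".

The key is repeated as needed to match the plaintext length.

Step 1: Repeat key to match plaintext length:
  Plaintext: ROUND
  Key:       WXQWX
Step 2: Encrypt each letter:
  R(17) + W(22) = (17+22) mod 26 = 13 = N
  O(14) + X(23) = (14+23) mod 26 = 11 = L
  U(20) + Q(16) = (20+16) mod 26 = 10 = K
  N(13) + W(22) = (13+22) mod 26 = 9 = J
  D(3) + X(23) = (3+23) mod 26 = 0 = A
Ciphertext: NLKJA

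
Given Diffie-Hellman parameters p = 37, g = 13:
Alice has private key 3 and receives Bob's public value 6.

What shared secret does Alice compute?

Step 1: s = B^a mod p = 6^3 mod 37.
  6^1 mod 37 = 6
  6^2 mod 37 = (6 * 6) mod 37 = 36
  6^3 mod 37 = (36 * 6) mod 37 = 31
Result: shared secret = 31.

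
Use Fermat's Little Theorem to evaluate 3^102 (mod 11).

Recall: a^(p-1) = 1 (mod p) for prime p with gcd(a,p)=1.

Step 1: Since 11 is prime, by Fermat's Little Theorem: 3^10 = 1 (mod 11).
Step 2: Reduce exponent: 102 mod 10 = 2.
Step 3: So 3^102 = 3^2 (mod 11).
Step 4: 3^2 mod 11 = 9.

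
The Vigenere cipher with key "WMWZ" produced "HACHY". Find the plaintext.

Step 1: Extend key: WMWZW
Step 2: Decrypt each letter (c - k) mod 26:
  H(7) - W(22) = (7-22) mod 26 = 11 = L
  A(0) - M(12) = (0-12) mod 26 = 14 = O
  C(2) - W(22) = (2-22) mod 26 = 6 = G
  H(7) - Z(25) = (7-25) mod 26 = 8 = I
  Y(24) - W(22) = (24-22) mod 26 = 2 = C
Plaintext: LOGIC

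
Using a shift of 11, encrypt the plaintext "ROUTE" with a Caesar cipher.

Step 1: For each letter, shift forward by 11 positions (mod 26).
  R (position 17) -> position (17+11) mod 26 = 2 -> C
  O (position 14) -> position (14+11) mod 26 = 25 -> Z
  U (position 20) -> position (20+11) mod 26 = 5 -> F
  T (position 19) -> position (19+11) mod 26 = 4 -> E
  E (position 4) -> position (4+11) mod 26 = 15 -> P
Result: CZFEP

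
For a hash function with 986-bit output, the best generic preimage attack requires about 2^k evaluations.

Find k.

Step 1: The hash has a 986-bit output.
Step 2: Preimage resistance means: given a digest h(x), it should be infeasible to find any input that hashes to it.
With a 986-bit output there are 2^986 possible digests, so a generic brute-force preimage search costs about 2^986 evaluations.
Step 3: Security level = 986 bits.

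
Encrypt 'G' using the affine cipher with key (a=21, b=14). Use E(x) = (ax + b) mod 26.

Step 1: Convert 'G' to number: x = 6.
Step 2: E(6) = (21 * 6 + 14) mod 26 = 140 mod 26 = 10.
Step 3: Convert 10 back to letter: K.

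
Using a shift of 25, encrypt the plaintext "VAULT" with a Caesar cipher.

Step 1: For each letter, shift forward by 25 positions (mod 26).
  V (position 21) -> position (21+25) mod 26 = 20 -> U
  A (position 0) -> position (0+25) mod 26 = 25 -> Z
  U (position 20) -> position (20+25) mod 26 = 19 -> T
  L (position 11) -> position (11+25) mod 26 = 10 -> K
  T (position 19) -> position (19+25) mod 26 = 18 -> S
Result: UZTKS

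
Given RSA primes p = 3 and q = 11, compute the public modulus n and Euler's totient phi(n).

Step 1: n = p * q = 3 * 11 = 33.
Step 2: phi(n) = (p-1)(q-1) = 2 * 10 = 20.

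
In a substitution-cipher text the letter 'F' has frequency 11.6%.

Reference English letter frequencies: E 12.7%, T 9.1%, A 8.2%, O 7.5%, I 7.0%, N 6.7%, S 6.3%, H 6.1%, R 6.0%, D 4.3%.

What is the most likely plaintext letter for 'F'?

Step 1: The observed frequency is 11.6%.
Step 2: Compare with English frequencies:
  E: 12.7% (difference: 1.1%) <-- closest
  T: 9.1% (difference: 2.5%)
  A: 8.2% (difference: 3.4%)
  O: 7.5% (difference: 4.1%)
  I: 7.0% (difference: 4.6%)
  N: 6.7% (difference: 4.9%)
  S: 6.3% (difference: 5.3%)
  H: 6.1% (difference: 5.5%)
  R: 6.0% (difference: 5.6%)
  D: 4.3% (difference: 7.3%)
Step 3: 'F' most likely represents 'E' (frequency 12.7%).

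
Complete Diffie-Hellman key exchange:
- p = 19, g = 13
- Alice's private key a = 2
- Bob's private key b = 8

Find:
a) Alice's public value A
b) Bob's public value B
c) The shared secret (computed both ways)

Step 1: A = g^a mod p = 13^2 mod 19 = 17.
Step 2: B = g^b mod p = 13^8 mod 19 = 16.
Step 3: Alice computes s = B^a mod p = 16^2 mod 19 = 9.
Step 4: Bob computes s = A^b mod p = 17^8 mod 19 = 9.
Both sides agree: shared secret = 9.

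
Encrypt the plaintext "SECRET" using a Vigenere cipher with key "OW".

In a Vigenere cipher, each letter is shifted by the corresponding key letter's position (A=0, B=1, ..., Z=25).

Step 1: Repeat key to match plaintext length:
  Plaintext: SECRET
  Key:       OWOWOW
Step 2: Encrypt each letter:
  S(18) + O(14) = (18+14) mod 26 = 6 = G
  E(4) + W(22) = (4+22) mod 26 = 0 = A
  C(2) + O(14) = (2+14) mod 26 = 16 = Q
  R(17) + W(22) = (17+22) mod 26 = 13 = N
  E(4) + O(14) = (4+14) mod 26 = 18 = S
  T(19) + W(22) = (19+22) mod 26 = 15 = P
Ciphertext: GAQNSP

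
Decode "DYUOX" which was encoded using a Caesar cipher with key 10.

Step 1: Reverse the shift by subtracting 10 from each letter position.
  D (position 3) -> position (3-10) mod 26 = 19 -> T
  Y (position 24) -> position (24-10) mod 26 = 14 -> O
  U (position 20) -> position (20-10) mod 26 = 10 -> K
  O (position 14) -> position (14-10) mod 26 = 4 -> E
  X (position 23) -> position (23-10) mod 26 = 13 -> N
Decrypted message: TOKEN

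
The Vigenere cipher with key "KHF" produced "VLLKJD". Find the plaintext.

Step 1: Extend key: KHFKHF
Step 2: Decrypt each letter (c - k) mod 26:
  V(21) - K(10) = (21-10) mod 26 = 11 = L
  L(11) - H(7) = (11-7) mod 26 = 4 = E
  L(11) - F(5) = (11-5) mod 26 = 6 = G
  K(10) - K(10) = (10-10) mod 26 = 0 = A
  J(9) - H(7) = (9-7) mod 26 = 2 = C
  D(3) - F(5) = (3-5) mod 26 = 24 = Y
Plaintext: LEGACY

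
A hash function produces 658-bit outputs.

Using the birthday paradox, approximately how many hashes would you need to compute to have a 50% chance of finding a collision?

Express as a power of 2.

Step 1: The birthday paradox gives collision probability ~50% after sqrt(2^n) = 2^(n/2) hashes.
Step 2: For 658-bit output: 2^(658/2) = 2^329.
Step 3: Approximately 2^329 hash computations needed.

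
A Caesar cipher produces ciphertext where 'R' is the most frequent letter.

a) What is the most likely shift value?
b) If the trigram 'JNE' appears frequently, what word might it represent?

Step 1: In English, 'E' is the most frequent letter (12.7%).
Step 2: The most frequent ciphertext letter is 'R' (position 17).
Step 3: Shift = (17 - 4) mod 26 = 13.
Step 4: Decrypt 'JNE' by shifting back 13:
  J -> W
  N -> A
  E -> R
Step 5: 'JNE' decrypts to 'WAR'.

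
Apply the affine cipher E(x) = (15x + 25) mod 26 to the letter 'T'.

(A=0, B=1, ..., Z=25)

Step 1: Convert 'T' to number: x = 19.
Step 2: E(19) = (15 * 19 + 25) mod 26 = 310 mod 26 = 24.
Step 3: Convert 24 back to letter: Y.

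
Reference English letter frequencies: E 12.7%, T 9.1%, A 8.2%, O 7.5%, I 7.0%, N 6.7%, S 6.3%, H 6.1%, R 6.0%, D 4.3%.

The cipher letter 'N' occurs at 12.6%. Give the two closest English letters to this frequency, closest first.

Step 1: Observed frequency of 'N' is 12.6%.
Step 2: Compute distances to each reference frequency and sort:
  E (12.7%): difference = 0.1% <-- BEST
  T (9.1%): difference = 3.5% <-- RUNNER-UP
  A (8.2%): difference = 4.4%
  O (7.5%): difference = 5.1%
  I (7.0%): difference = 5.6%
Step 3: Most likely is 'E' (12.7%, diff 0.1%); second most likely is 'T' (9.1%, diff 3.5%).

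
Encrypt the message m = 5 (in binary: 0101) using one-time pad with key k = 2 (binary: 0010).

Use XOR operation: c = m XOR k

Step 1: Write out the XOR operation bit by bit:
  Message: 0101
  Key:     0010
  XOR:     0111
Step 2: Convert to decimal: 0111 = 7.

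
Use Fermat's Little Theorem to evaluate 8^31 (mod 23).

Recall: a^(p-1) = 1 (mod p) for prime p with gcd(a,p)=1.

Step 1: Since 23 is prime, by Fermat's Little Theorem: 8^22 = 1 (mod 23).
Step 2: Reduce exponent: 31 mod 22 = 9.
Step 3: So 8^31 = 8^9 (mod 23).
Step 4: 8^9 mod 23 = 9.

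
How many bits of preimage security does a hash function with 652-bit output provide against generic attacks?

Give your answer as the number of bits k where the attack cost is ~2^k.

Step 1: The hash has a 652-bit output.
Step 2: Preimage resistance means: given a digest h(x), it should be infeasible to find any input that hashes to it.
With a 652-bit output there are 2^652 possible digests, so a generic brute-force preimage search costs about 2^652 evaluations.
Step 3: Security level = 652 bits.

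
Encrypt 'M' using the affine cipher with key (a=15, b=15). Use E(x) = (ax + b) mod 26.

Step 1: Convert 'M' to number: x = 12.
Step 2: E(12) = (15 * 12 + 15) mod 26 = 195 mod 26 = 13.
Step 3: Convert 13 back to letter: N.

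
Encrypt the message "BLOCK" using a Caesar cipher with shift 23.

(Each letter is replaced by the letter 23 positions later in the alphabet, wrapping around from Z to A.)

Step 1: For each letter, shift forward by 23 positions (mod 26).
  B (position 1) -> position (1+23) mod 26 = 24 -> Y
  L (position 11) -> position (11+23) mod 26 = 8 -> I
  O (position 14) -> position (14+23) mod 26 = 11 -> L
  C (position 2) -> position (2+23) mod 26 = 25 -> Z
  K (position 10) -> position (10+23) mod 26 = 7 -> H
Result: YILZH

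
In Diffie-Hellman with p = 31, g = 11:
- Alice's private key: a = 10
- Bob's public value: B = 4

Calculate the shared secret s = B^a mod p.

Step 1: s = B^a mod p = 4^10 mod 31.
  4^1 mod 31 = 4
  4^2 mod 31 = (4 * 4) mod 31 = 16
  4^3 mod 31 = (16 * 4) mod 31 = 2
  4^4 mod 31 = (2 * 4) mod 31 = 8
  4^5 mod 31 = (8 * 4) mod 31 = 1
  4^6 mod 31 = (1 * 4) mod 31 = 4
  4^7 mod 31 = (4 * 4) mod 31 = 16
  4^8 mod 31 = (16 * 4) mod 31 = 2
  4^9 mod 31 = (2 * 4) mod 31 = 8
  4^10 mod 31 = (8 * 4) mod 31 = 1
Result: shared secret = 1.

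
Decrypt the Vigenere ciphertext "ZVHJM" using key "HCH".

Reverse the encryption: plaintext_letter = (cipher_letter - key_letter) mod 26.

Step 1: Extend key: HCHHC
Step 2: Decrypt each letter (c - k) mod 26:
  Z(25) - H(7) = (25-7) mod 26 = 18 = S
  V(21) - C(2) = (21-2) mod 26 = 19 = T
  H(7) - H(7) = (7-7) mod 26 = 0 = A
  J(9) - H(7) = (9-7) mod 26 = 2 = C
  M(12) - C(2) = (12-2) mod 26 = 10 = K
Plaintext: STACK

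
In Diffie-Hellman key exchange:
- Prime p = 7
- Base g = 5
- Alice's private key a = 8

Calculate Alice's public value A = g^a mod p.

Step 1: A = g^a mod p = 5^8 mod 7.
  5^1 mod 7 = 5
  5^2 mod 7 = (5 * 5) mod 7 = 4
  5^3 mod 7 = (4 * 5) mod 7 = 6
  5^4 mod 7 = (6 * 5) mod 7 = 2
  5^5 mod 7 = (2 * 5) mod 7 = 3
  5^6 mod 7 = (3 * 5) mod 7 = 1
  5^7 mod 7 = (1 * 5) mod 7 = 5
  5^8 mod 7 = (5 * 5) mod 7 = 4
Result: A = 4.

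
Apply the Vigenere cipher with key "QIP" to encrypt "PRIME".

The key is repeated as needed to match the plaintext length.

Step 1: Repeat key to match plaintext length:
  Plaintext: PRIME
  Key:       QIPQI
Step 2: Encrypt each letter:
  P(15) + Q(16) = (15+16) mod 26 = 5 = F
  R(17) + I(8) = (17+8) mod 26 = 25 = Z
  I(8) + P(15) = (8+15) mod 26 = 23 = X
  M(12) + Q(16) = (12+16) mod 26 = 2 = C
  E(4) + I(8) = (4+8) mod 26 = 12 = M
Ciphertext: FZXCM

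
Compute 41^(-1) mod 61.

Step 1: We need x such that 41 * x = 1 (mod 61).
Step 2: Using the extended Euclidean algorithm or trial:
  41 * 3 = 123 = 2 * 61 + 1.
Step 3: Since 123 mod 61 = 1, the inverse is x = 3.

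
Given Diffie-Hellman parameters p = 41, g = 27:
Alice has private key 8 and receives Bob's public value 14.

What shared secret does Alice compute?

Step 1: s = B^a mod p = 14^8 mod 41.
  14^1 mod 41 = 14
  14^2 mod 41 = (14 * 14) mod 41 = 32
  14^3 mod 41 = (32 * 14) mod 41 = 38
  14^4 mod 41 = (38 * 14) mod 41 = 40
  14^5 mod 41 = (40 * 14) mod 41 = 27
  14^6 mod 41 = (27 * 14) mod 41 = 9
  14^7 mod 41 = (9 * 14) mod 41 = 3
  14^8 mod 41 = (3 * 14) mod 41 = 1
Result: shared secret = 1.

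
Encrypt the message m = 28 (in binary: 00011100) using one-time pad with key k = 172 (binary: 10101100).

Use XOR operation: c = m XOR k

Step 1: Write out the XOR operation bit by bit:
  Message: 00011100
  Key:     10101100
  XOR:     10110000
Step 2: Convert to decimal: 10110000 = 176.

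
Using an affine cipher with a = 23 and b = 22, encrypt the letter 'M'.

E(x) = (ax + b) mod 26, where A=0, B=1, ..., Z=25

Step 1: Convert 'M' to number: x = 12.
Step 2: E(12) = (23 * 12 + 22) mod 26 = 298 mod 26 = 12.
Step 3: Convert 12 back to letter: M.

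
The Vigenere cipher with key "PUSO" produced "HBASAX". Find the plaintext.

Step 1: Extend key: PUSOPU
Step 2: Decrypt each letter (c - k) mod 26:
  H(7) - P(15) = (7-15) mod 26 = 18 = S
  B(1) - U(20) = (1-20) mod 26 = 7 = H
  A(0) - S(18) = (0-18) mod 26 = 8 = I
  S(18) - O(14) = (18-14) mod 26 = 4 = E
  A(0) - P(15) = (0-15) mod 26 = 11 = L
  X(23) - U(20) = (23-20) mod 26 = 3 = D
Plaintext: SHIELD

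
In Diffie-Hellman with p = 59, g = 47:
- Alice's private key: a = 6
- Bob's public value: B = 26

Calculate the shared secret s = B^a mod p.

Step 1: s = B^a mod p = 26^6 mod 59.
  26^1 mod 59 = 26
  26^2 mod 59 = (26 * 26) mod 59 = 27
  26^3 mod 59 = (27 * 26) mod 59 = 53
  26^4 mod 59 = (53 * 26) mod 59 = 21
  26^5 mod 59 = (21 * 26) mod 59 = 15
  26^6 mod 59 = (15 * 26) mod 59 = 36
Result: shared secret = 36.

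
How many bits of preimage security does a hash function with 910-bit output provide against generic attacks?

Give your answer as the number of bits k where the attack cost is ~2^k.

Step 1: The hash has a 910-bit output.
Step 2: Preimage resistance means: given a digest h(x), it should be infeasible to find any input that hashes to it.
With a 910-bit output there are 2^910 possible digests, so a generic brute-force preimage search costs about 2^910 evaluations.
Step 3: Security level = 910 bits.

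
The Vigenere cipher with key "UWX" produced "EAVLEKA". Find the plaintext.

Step 1: Extend key: UWXUWXU
Step 2: Decrypt each letter (c - k) mod 26:
  E(4) - U(20) = (4-20) mod 26 = 10 = K
  A(0) - W(22) = (0-22) mod 26 = 4 = E
  V(21) - X(23) = (21-23) mod 26 = 24 = Y
  L(11) - U(20) = (11-20) mod 26 = 17 = R
  E(4) - W(22) = (4-22) mod 26 = 8 = I
  K(10) - X(23) = (10-23) mod 26 = 13 = N
  A(0) - U(20) = (0-20) mod 26 = 6 = G
Plaintext: KEYRING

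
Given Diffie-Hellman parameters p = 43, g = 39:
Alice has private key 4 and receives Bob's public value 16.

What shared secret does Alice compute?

Step 1: s = B^a mod p = 16^4 mod 43.
  16^1 mod 43 = 16
  16^2 mod 43 = (16 * 16) mod 43 = 41
  16^3 mod 43 = (41 * 16) mod 43 = 11
  16^4 mod 43 = (11 * 16) mod 43 = 4
Result: shared secret = 4.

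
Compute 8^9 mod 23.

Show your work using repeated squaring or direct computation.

Step 1: Compute 8^9 mod 23 step by step, reducing modulo 23 at each step.
  8^1 mod 23 = 8
  8^2 mod 23 = (8 * 8) mod 23 = 18
  8^3 mod 23 = (18 * 8) mod 23 = 6
  8^4 mod 23 = (6 * 8) mod 23 = 2
  8^5 mod 23 = (2 * 8) mod 23 = 16
  8^6 mod 23 = (16 * 8) mod 23 = 13
  8^7 mod 23 = (13 * 8) mod 23 = 12
  8^8 mod 23 = (12 * 8) mod 23 = 4
  8^9 mod 23 = (4 * 8) mod 23 = 9
Step 2: Result = 9.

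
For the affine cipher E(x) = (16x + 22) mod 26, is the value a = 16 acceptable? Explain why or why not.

Step 1: Compute gcd(16, 26).
Step 2: gcd(16, 26) = 2.
Since gcd = 2 != 1, 16 shares a common factor with 26, so it cannot be used.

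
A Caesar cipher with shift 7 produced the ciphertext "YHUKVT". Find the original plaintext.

Step 1: Reverse the shift by subtracting 7 from each letter position.
  Y (position 24) -> position (24-7) mod 26 = 17 -> R
  H (position 7) -> position (7-7) mod 26 = 0 -> A
  U (position 20) -> position (20-7) mod 26 = 13 -> N
  K (position 10) -> position (10-7) mod 26 = 3 -> D
  V (position 21) -> position (21-7) mod 26 = 14 -> O
  T (position 19) -> position (19-7) mod 26 = 12 -> M
Decrypted message: RANDOM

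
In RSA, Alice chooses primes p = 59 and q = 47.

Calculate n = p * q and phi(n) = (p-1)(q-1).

Step 1: n = p * q = 59 * 47 = 2773.
Step 2: phi(n) = (p-1)(q-1) = 58 * 46 = 2668.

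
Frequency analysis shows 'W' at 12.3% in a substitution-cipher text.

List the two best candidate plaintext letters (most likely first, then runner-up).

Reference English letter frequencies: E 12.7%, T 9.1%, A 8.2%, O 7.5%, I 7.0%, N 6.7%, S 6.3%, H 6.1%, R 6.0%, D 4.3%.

Step 1: Observed frequency of 'W' is 12.3%.
Step 2: Compute distances to each reference frequency and sort:
  E (12.7%): difference = 0.4% <-- BEST
  T (9.1%): difference = 3.2% <-- RUNNER-UP
  A (8.2%): difference = 4.1%
  O (7.5%): difference = 4.8%
  I (7.0%): difference = 5.3%
Step 3: Most likely is 'E' (12.7%, diff 0.4%); second most likely is 'T' (9.1%, diff 3.2%).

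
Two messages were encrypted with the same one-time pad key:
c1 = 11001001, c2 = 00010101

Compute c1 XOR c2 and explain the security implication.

Step 1: c1 XOR c2 = (m1 XOR k) XOR (m2 XOR k).
Step 2: By XOR associativity/commutativity: = m1 XOR m2 XOR k XOR k = m1 XOR m2.
Step 3: 11001001 XOR 00010101 = 11011100 = 220.
Step 4: The key cancels out! An attacker learns m1 XOR m2 = 220, revealing the relationship between plaintexts.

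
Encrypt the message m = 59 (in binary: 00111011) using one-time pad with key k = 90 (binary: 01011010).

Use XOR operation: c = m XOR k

Step 1: Write out the XOR operation bit by bit:
  Message: 00111011
  Key:     01011010
  XOR:     01100001
Step 2: Convert to decimal: 01100001 = 97.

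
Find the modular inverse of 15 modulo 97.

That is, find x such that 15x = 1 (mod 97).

Step 1: We need x such that 15 * x = 1 (mod 97).
Step 2: Using the extended Euclidean algorithm or trial:
  15 * 13 = 195 = 2 * 97 + 1.
Step 3: Since 195 mod 97 = 1, the inverse is x = 13.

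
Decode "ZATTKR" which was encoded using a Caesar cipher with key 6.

Step 1: Reverse the shift by subtracting 6 from each letter position.
  Z (position 25) -> position (25-6) mod 26 = 19 -> T
  A (position 0) -> position (0-6) mod 26 = 20 -> U
  T (position 19) -> position (19-6) mod 26 = 13 -> N
  T (position 19) -> position (19-6) mod 26 = 13 -> N
  K (position 10) -> position (10-6) mod 26 = 4 -> E
  R (position 17) -> position (17-6) mod 26 = 11 -> L
Decrypted message: TUNNEL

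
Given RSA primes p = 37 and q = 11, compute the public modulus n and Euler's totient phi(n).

Step 1: n = p * q = 37 * 11 = 407.
Step 2: phi(n) = (p-1)(q-1) = 36 * 10 = 360.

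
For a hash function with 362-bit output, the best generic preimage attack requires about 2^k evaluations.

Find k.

Step 1: The hash has a 362-bit output.
Step 2: Preimage resistance means: given a digest h(x), it should be infeasible to find any input that hashes to it.
With a 362-bit output there are 2^362 possible digests, so a generic brute-force preimage search costs about 2^362 evaluations.
Step 3: Security level = 362 bits.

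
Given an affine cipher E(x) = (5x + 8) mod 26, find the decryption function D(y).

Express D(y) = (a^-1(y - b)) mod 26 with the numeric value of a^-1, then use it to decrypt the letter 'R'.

Step 1: Find a^-1, the modular inverse of 5 mod 26.
Step 2: We need 5 * a^-1 = 1 (mod 26).
Step 3: 5 * 21 = 105 = 4 * 26 + 1, so a^-1 = 21.
Step 4: D(y) = 21(y - 8) mod 26.
Step 5: Apply to 'R' (y = 17): D(17) = 21 * (17 - 8) mod 26 = 21 * 9 mod 26 = 7 -> 'H'.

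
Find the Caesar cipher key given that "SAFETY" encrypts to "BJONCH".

Step 1: Compare first letters: S (position 18) -> B (position 1).
Step 2: Shift = (1 - 18) mod 26 = 9.
The shift value is 9.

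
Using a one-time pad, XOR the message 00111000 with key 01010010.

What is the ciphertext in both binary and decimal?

Step 1: Write out the XOR operation bit by bit:
  Message: 00111000
  Key:     01010010
  XOR:     01101010
Step 2: Convert to decimal: 01101010 = 106.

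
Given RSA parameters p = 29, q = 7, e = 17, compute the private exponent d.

Step 1: n = 29 * 7 = 203.
Step 2: phi(n) = 28 * 6 = 168.
Step 3: Find d such that 17 * d = 1 (mod 168).
Step 4: d = 17^(-1) mod 168 = 89.
Verification: 17 * 89 = 1513 = 9 * 168 + 1.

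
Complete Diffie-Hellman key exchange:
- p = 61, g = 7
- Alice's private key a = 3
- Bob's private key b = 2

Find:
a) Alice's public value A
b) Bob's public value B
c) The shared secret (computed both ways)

Step 1: A = g^a mod p = 7^3 mod 61 = 38.
Step 2: B = g^b mod p = 7^2 mod 61 = 49.
Step 3: Alice computes s = B^a mod p = 49^3 mod 61 = 41.
Step 4: Bob computes s = A^b mod p = 38^2 mod 61 = 41.
Both sides agree: shared secret = 41.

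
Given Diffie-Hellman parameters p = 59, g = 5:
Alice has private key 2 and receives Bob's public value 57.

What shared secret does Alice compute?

Step 1: s = B^a mod p = 57^2 mod 59.
  57^1 mod 59 = 57
  57^2 mod 59 = (57 * 57) mod 59 = 4
Result: shared secret = 4.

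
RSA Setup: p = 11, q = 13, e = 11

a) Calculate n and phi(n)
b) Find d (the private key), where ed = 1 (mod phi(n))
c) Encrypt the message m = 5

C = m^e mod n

Step 1: n = 11 * 13 = 143.
Step 2: phi(n) = (11-1)(13-1) = 10 * 12 = 120.
Step 3: Find d = 11^(-1) mod 120 = 11.
  Verify: 11 * 11 = 121 = 1 (mod 120).
Step 4: C = 5^11 mod 143 = 60.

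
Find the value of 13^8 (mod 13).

Step 1: Compute 13^8 mod 13 step by step, reducing modulo 13 at each step.
  13^1 mod 13 = 0
  13^2 mod 13 = (0 * 13) mod 13 = 0
  13^3 mod 13 = (0 * 13) mod 13 = 0
  13^4 mod 13 = (0 * 13) mod 13 = 0
  13^5 mod 13 = (0 * 13) mod 13 = 0
  13^6 mod 13 = (0 * 13) mod 13 = 0
  13^7 mod 13 = (0 * 13) mod 13 = 0
  13^8 mod 13 = (0 * 13) mod 13 = 0
Step 2: Result = 0.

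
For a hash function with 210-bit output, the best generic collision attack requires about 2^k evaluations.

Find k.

Step 1: The hash has a 210-bit output.
Step 2: Collision resistance means it should be infeasible to find any x != y with h(x) = h(y).
By the birthday bound, a generic collision search succeeds after about sqrt(2^210) = 2^(210/2) = 2^105 evaluations.
Step 3: Security level = 105 bits.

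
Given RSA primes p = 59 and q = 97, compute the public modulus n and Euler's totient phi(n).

Step 1: n = p * q = 59 * 97 = 5723.
Step 2: phi(n) = (p-1)(q-1) = 58 * 96 = 5568.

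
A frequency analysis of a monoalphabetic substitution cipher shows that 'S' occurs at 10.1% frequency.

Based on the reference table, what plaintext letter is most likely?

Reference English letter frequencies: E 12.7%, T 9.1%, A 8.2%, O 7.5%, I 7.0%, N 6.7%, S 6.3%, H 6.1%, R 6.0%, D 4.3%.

Step 1: The observed frequency is 10.1%.
Step 2: Compare with English frequencies:
  E: 12.7% (difference: 2.6%)
  T: 9.1% (difference: 1.0%) <-- closest
  A: 8.2% (difference: 1.9%)
  O: 7.5% (difference: 2.6%)
  I: 7.0% (difference: 3.1%)
  N: 6.7% (difference: 3.4%)
  S: 6.3% (difference: 3.8%)
  H: 6.1% (difference: 4.0%)
  R: 6.0% (difference: 4.1%)
  D: 4.3% (difference: 5.8%)
Step 3: 'S' most likely represents 'T' (frequency 9.1%).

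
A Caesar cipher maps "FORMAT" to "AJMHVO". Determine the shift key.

Step 1: Compare first letters: F (position 5) -> A (position 0).
Step 2: Shift = (0 - 5) mod 26 = 21.
The shift value is 21.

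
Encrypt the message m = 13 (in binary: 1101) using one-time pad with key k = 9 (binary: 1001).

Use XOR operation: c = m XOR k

Step 1: Write out the XOR operation bit by bit:
  Message: 1101
  Key:     1001
  XOR:     0100
Step 2: Convert to decimal: 0100 = 4.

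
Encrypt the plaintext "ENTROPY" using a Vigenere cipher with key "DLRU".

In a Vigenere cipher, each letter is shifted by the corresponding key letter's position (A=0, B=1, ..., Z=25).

Step 1: Repeat key to match plaintext length:
  Plaintext: ENTROPY
  Key:       DLRUDLR
Step 2: Encrypt each letter:
  E(4) + D(3) = (4+3) mod 26 = 7 = H
  N(13) + L(11) = (13+11) mod 26 = 24 = Y
  T(19) + R(17) = (19+17) mod 26 = 10 = K
  R(17) + U(20) = (17+20) mod 26 = 11 = L
  O(14) + D(3) = (14+3) mod 26 = 17 = R
  P(15) + L(11) = (15+11) mod 26 = 0 = A
  Y(24) + R(17) = (24+17) mod 26 = 15 = P
Ciphertext: HYKLRAP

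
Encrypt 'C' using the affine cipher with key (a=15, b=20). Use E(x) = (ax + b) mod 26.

Step 1: Convert 'C' to number: x = 2.
Step 2: E(2) = (15 * 2 + 20) mod 26 = 50 mod 26 = 24.
Step 3: Convert 24 back to letter: Y.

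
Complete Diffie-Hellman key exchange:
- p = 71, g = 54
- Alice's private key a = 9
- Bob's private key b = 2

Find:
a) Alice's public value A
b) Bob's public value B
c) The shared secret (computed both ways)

Step 1: A = g^a mod p = 54^9 mod 71 = 25.
Step 2: B = g^b mod p = 54^2 mod 71 = 5.
Step 3: Alice computes s = B^a mod p = 5^9 mod 71 = 57.
Step 4: Bob computes s = A^b mod p = 25^2 mod 71 = 57.
Both sides agree: shared secret = 57.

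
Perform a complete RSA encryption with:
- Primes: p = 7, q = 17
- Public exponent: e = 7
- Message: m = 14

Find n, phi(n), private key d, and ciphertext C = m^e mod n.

Step 1: n = 7 * 17 = 119.
Step 2: phi(n) = (7-1)(17-1) = 6 * 16 = 96.
Step 3: Find d = 7^(-1) mod 96 = 55.
  Verify: 7 * 55 = 385 = 1 (mod 96).
Step 4: C = 14^7 mod 119 = 91.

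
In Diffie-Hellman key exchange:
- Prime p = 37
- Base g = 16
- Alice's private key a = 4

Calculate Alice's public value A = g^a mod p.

Step 1: A = g^a mod p = 16^4 mod 37.
  16^1 mod 37 = 16
  16^2 mod 37 = (16 * 16) mod 37 = 34
  16^3 mod 37 = (34 * 16) mod 37 = 26
  16^4 mod 37 = (26 * 16) mod 37 = 9
Result: A = 9.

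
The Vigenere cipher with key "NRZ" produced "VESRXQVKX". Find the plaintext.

Step 1: Extend key: NRZNRZNRZ
Step 2: Decrypt each letter (c - k) mod 26:
  V(21) - N(13) = (21-13) mod 26 = 8 = I
  E(4) - R(17) = (4-17) mod 26 = 13 = N
  S(18) - Z(25) = (18-25) mod 26 = 19 = T
  R(17) - N(13) = (17-13) mod 26 = 4 = E
  X(23) - R(17) = (23-17) mod 26 = 6 = G
  Q(16) - Z(25) = (16-25) mod 26 = 17 = R
  V(21) - N(13) = (21-13) mod 26 = 8 = I
  K(10) - R(17) = (10-17) mod 26 = 19 = T
  X(23) - Z(25) = (23-25) mod 26 = 24 = Y
Plaintext: INTEGRITY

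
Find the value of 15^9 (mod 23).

Step 1: Compute 15^9 mod 23 step by step, reducing modulo 23 at each step.
  15^1 mod 23 = 15
  15^2 mod 23 = (15 * 15) mod 23 = 18
  15^3 mod 23 = (18 * 15) mod 23 = 17
  15^4 mod 23 = (17 * 15) mod 23 = 2
  15^5 mod 23 = (2 * 15) mod 23 = 7
  15^6 mod 23 = (7 * 15) mod 23 = 13
  15^7 mod 23 = (13 * 15) mod 23 = 11
  15^8 mod 23 = (11 * 15) mod 23 = 4
  15^9 mod 23 = (4 * 15) mod 23 = 14
Step 2: Result = 14.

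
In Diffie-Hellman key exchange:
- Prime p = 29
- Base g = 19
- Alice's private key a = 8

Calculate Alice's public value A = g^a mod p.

Step 1: A = g^a mod p = 19^8 mod 29.
  19^1 mod 29 = 19
  19^2 mod 29 = (19 * 19) mod 29 = 13
  19^3 mod 29 = (13 * 19) mod 29 = 15
  19^4 mod 29 = (15 * 19) mod 29 = 24
  19^5 mod 29 = (24 * 19) mod 29 = 21
  19^6 mod 29 = (21 * 19) mod 29 = 22
  19^7 mod 29 = (22 * 19) mod 29 = 12
  19^8 mod 29 = (12 * 19) mod 29 = 25
Result: A = 25.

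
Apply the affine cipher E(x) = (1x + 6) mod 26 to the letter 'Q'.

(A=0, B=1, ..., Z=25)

Step 1: Convert 'Q' to number: x = 16.
Step 2: E(16) = (1 * 16 + 6) mod 26 = 22 mod 26 = 22.
Step 3: Convert 22 back to letter: W.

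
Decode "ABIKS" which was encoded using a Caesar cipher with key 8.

Step 1: Reverse the shift by subtracting 8 from each letter position.
  A (position 0) -> position (0-8) mod 26 = 18 -> S
  B (position 1) -> position (1-8) mod 26 = 19 -> T
  I (position 8) -> position (8-8) mod 26 = 0 -> A
  K (position 10) -> position (10-8) mod 26 = 2 -> C
  S (position 18) -> position (18-8) mod 26 = 10 -> K
Decrypted message: STACK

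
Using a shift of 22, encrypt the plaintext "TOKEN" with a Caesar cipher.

Step 1: For each letter, shift forward by 22 positions (mod 26).
  T (position 19) -> position (19+22) mod 26 = 15 -> P
  O (position 14) -> position (14+22) mod 26 = 10 -> K
  K (position 10) -> position (10+22) mod 26 = 6 -> G
  E (position 4) -> position (4+22) mod 26 = 0 -> A
  N (position 13) -> position (13+22) mod 26 = 9 -> J
Result: PKGAJ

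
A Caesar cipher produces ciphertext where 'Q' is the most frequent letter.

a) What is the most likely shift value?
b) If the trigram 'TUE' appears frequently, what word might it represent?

Step 1: In English, 'E' is the most frequent letter (12.7%).
Step 2: The most frequent ciphertext letter is 'Q' (position 16).
Step 3: Shift = (16 - 4) mod 26 = 12.
Step 4: Decrypt 'TUE' by shifting back 12:
  T -> H
  U -> I
  E -> S
Step 5: 'TUE' decrypts to 'HIS'.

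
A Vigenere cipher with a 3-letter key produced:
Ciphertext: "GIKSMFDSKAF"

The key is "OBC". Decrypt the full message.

Step 1: Key 'OBC' has length 3. Extended key: OBCOBCOBCOB
Step 2: Decrypt each position:
  G(6) - O(14) = 18 = S
  I(8) - B(1) = 7 = H
  K(10) - C(2) = 8 = I
  S(18) - O(14) = 4 = E
  M(12) - B(1) = 11 = L
  F(5) - C(2) = 3 = D
  D(3) - O(14) = 15 = P
  S(18) - B(1) = 17 = R
  K(10) - C(2) = 8 = I
  A(0) - O(14) = 12 = M
  F(5) - B(1) = 4 = E
Plaintext: SHIELDPRIME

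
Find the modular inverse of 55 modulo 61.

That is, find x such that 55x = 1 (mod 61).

Step 1: We need x such that 55 * x = 1 (mod 61).
Step 2: Using the extended Euclidean algorithm or trial:
  55 * 10 = 550 = 9 * 61 + 1.
Step 3: Since 550 mod 61 = 1, the inverse is x = 10.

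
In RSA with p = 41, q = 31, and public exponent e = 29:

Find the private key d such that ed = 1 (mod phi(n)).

Step 1: n = 41 * 31 = 1271.
Step 2: phi(n) = 40 * 30 = 1200.
Step 3: Find d such that 29 * d = 1 (mod 1200).
Step 4: d = 29^(-1) mod 1200 = 869.
Verification: 29 * 869 = 25201 = 21 * 1200 + 1.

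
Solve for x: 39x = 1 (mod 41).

Step 1: We need x such that 39 * x = 1 (mod 41).
Step 2: Using the extended Euclidean algorithm or trial:
  39 * 20 = 780 = 19 * 41 + 1.
Step 3: Since 780 mod 41 = 1, the inverse is x = 20.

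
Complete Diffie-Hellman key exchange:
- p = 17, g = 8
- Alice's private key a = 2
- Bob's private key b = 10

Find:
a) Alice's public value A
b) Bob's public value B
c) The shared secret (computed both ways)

Step 1: A = g^a mod p = 8^2 mod 17 = 13.
Step 2: B = g^b mod p = 8^10 mod 17 = 13.
Step 3: Alice computes s = B^a mod p = 13^2 mod 17 = 16.
Step 4: Bob computes s = A^b mod p = 13^10 mod 17 = 16.
Both sides agree: shared secret = 16.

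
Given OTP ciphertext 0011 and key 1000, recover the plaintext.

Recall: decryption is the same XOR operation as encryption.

Step 1: XOR ciphertext with key:
  Ciphertext: 0011
  Key:        1000
  XOR:        1011
Step 2: Plaintext = 1011 = 11 in decimal.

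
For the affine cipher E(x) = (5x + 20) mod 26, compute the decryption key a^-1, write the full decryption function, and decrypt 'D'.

Step 1: Find a^-1, the modular inverse of 5 mod 26.
Step 2: We need 5 * a^-1 = 1 (mod 26).
Step 3: 5 * 21 = 105 = 4 * 26 + 1, so a^-1 = 21.
Step 4: D(y) = 21(y - 20) mod 26.
Step 5: Apply to 'D' (y = 3): D(3) = 21 * (3 - 20) mod 26 = 21 * -17 mod 26 = 7 -> 'H'.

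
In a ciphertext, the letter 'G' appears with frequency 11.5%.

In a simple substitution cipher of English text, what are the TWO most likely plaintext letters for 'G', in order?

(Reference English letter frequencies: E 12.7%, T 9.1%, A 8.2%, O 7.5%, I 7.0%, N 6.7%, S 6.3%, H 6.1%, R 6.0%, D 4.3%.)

Step 1: Observed frequency of 'G' is 11.5%.
Step 2: Compute distances to each reference frequency and sort:
  E (12.7%): difference = 1.2% <-- BEST
  T (9.1%): difference = 2.4% <-- RUNNER-UP
  A (8.2%): difference = 3.3%
  O (7.5%): difference = 4.0%
  I (7.0%): difference = 4.5%
Step 3: Most likely is 'E' (12.7%, diff 1.2%); second most likely is 'T' (9.1%, diff 2.4%).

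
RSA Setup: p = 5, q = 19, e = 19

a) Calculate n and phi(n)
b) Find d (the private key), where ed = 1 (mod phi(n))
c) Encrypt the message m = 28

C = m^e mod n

Step 1: n = 5 * 19 = 95.
Step 2: phi(n) = (5-1)(19-1) = 4 * 18 = 72.
Step 3: Find d = 19^(-1) mod 72 = 19.
  Verify: 19 * 19 = 361 = 1 (mod 72).
Step 4: C = 28^19 mod 95 = 47.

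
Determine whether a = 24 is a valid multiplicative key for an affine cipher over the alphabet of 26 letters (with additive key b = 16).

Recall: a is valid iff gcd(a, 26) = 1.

Step 1: Compute gcd(24, 26).
Step 2: gcd(24, 26) = 2.
Since gcd = 2 != 1, 24 shares a common factor with 26, so it cannot be used.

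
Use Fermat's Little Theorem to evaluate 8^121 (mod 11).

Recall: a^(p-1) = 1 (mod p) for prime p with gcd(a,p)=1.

Step 1: Since 11 is prime, by Fermat's Little Theorem: 8^10 = 1 (mod 11).
Step 2: Reduce exponent: 121 mod 10 = 1.
Step 3: So 8^121 = 8^1 (mod 11).
Step 4: 8^1 mod 11 = 8.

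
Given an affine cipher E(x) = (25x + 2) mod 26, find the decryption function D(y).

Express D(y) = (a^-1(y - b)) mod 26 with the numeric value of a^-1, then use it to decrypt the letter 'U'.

Step 1: Find a^-1, the modular inverse of 25 mod 26.
Step 2: We need 25 * a^-1 = 1 (mod 26).
Step 3: 25 * 25 = 625 = 24 * 26 + 1, so a^-1 = 25.
Step 4: D(y) = 25(y - 2) mod 26.
Step 5: Apply to 'U' (y = 20): D(20) = 25 * (20 - 2) mod 26 = 25 * 18 mod 26 = 8 -> 'I'.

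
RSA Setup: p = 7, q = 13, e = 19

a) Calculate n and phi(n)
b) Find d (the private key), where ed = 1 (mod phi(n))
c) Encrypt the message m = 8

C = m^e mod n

Step 1: n = 7 * 13 = 91.
Step 2: phi(n) = (7-1)(13-1) = 6 * 12 = 72.
Step 3: Find d = 19^(-1) mod 72 = 19.
  Verify: 19 * 19 = 361 = 1 (mod 72).
Step 4: C = 8^19 mod 91 = 57.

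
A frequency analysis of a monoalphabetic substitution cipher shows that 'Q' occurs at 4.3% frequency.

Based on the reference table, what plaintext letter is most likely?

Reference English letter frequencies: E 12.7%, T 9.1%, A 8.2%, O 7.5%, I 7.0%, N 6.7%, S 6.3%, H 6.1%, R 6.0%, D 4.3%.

Step 1: The observed frequency is 4.3%.
Step 2: Compare with English frequencies:
  E: 12.7% (difference: 8.4%)
  T: 9.1% (difference: 4.8%)
  A: 8.2% (difference: 3.9%)
  O: 7.5% (difference: 3.2%)
  I: 7.0% (difference: 2.7%)
  N: 6.7% (difference: 2.4%)
  S: 6.3% (difference: 2.0%)
  H: 6.1% (difference: 1.8%)
  R: 6.0% (difference: 1.7%)
  D: 4.3% (difference: 0.0%) <-- closest
Step 3: 'Q' most likely represents 'D' (frequency 4.3%).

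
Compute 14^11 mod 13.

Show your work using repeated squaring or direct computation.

Step 1: Compute 14^11 mod 13 step by step, reducing modulo 13 at each step.
  14^1 mod 13 = 1
  14^2 mod 13 = (1 * 14) mod 13 = 1
  14^3 mod 13 = (1 * 14) mod 13 = 1
  14^4 mod 13 = (1 * 14) mod 13 = 1
  14^5 mod 13 = (1 * 14) mod 13 = 1
  14^6 mod 13 = (1 * 14) mod 13 = 1
  14^7 mod 13 = (1 * 14) mod 13 = 1
  14^8 mod 13 = (1 * 14) mod 13 = 1
  14^9 mod 13 = (1 * 14) mod 13 = 1
  14^10 mod 13 = (1 * 14) mod 13 = 1
  14^11 mod 13 = (1 * 14) mod 13 = 1
Step 2: Result = 1.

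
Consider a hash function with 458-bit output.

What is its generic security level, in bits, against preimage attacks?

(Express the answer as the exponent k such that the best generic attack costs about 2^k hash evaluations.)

Step 1: The hash has a 458-bit output.
Step 2: Preimage resistance means: given a digest h(x), it should be infeasible to find any input that hashes to it.
With a 458-bit output there are 2^458 possible digests, so a generic brute-force preimage search costs about 2^458 evaluations.
Step 3: Security level = 458 bits.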